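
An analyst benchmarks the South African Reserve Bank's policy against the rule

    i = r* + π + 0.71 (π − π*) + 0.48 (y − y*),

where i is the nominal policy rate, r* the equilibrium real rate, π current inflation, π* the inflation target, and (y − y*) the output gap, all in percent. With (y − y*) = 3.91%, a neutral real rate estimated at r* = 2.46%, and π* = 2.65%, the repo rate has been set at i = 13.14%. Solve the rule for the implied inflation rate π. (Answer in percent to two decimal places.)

Collecting π: i = r* + (1 + 0.71) π − 0.71 π* + 0.48 (y − y*)
1.71 π = 13.14 − 2.46 + 0.71 × 2.65 − 0.48 × 3.91 = 10.6847
π = 10.6847 / 1.71 = 6.25

6.25%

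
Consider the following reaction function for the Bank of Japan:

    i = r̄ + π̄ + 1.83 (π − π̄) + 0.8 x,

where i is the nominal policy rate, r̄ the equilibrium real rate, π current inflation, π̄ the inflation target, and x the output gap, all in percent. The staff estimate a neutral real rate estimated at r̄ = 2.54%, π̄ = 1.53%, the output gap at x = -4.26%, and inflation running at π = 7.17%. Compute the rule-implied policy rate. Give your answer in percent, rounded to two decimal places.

10.98%

i = 2.54 + 1.53 + 1.83 × (7.17 − 1.53) + 0.8 × (-4.26)
   = 2.54 + 1.53 + 10.3212 − 3.408 = 10.98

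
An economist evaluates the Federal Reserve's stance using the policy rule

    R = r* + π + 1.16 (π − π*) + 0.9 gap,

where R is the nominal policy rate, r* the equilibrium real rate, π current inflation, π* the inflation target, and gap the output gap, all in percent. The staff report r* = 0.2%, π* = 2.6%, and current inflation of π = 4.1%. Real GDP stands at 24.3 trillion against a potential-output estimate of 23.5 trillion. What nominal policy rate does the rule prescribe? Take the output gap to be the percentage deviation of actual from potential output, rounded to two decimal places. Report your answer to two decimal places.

9.10%

Output gap = 100 × (24.3 − 23.5) / 23.5 = 3.40%.
R = 0.20 + 4.10 + 1.16 × (4.10 − 2.60) + 0.9 × 3.40
   = 0.20 + 4.1 + 1.74 + 3.06 = 9.10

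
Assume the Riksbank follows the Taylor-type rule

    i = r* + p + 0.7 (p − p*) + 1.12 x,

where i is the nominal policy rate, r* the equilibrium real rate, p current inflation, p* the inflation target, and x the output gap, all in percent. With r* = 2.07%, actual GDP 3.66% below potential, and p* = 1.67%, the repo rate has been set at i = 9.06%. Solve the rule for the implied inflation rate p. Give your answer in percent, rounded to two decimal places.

7.21%

Output 3.66% below potential → x = -3.66.
Collecting p: i = r* + (1 + 0.7) p − 0.7 p* + 1.12 x
1.7 p = 9.06 − 2.07 + 0.7 × 1.67 − 1.12 × (-3.66) = 12.2582
p = 12.2582 / 1.7 = 7.21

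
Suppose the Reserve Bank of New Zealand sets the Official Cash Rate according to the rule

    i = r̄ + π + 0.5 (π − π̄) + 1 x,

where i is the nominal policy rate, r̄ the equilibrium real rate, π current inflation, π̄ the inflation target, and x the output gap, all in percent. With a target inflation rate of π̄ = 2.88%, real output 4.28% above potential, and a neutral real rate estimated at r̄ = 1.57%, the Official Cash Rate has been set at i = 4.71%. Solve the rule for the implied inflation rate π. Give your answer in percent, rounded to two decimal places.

0.20%

Output 4.28% above potential → x = 4.28.
Collecting π: i = r̄ + (1 + 0.5) π − 0.5 π̄ + 1 x
1.5 π = 4.71 − 1.57 + 0.5 × 2.88 − 1 × 4.28 = 0.3
π = 0.3 / 1.5 = 0.20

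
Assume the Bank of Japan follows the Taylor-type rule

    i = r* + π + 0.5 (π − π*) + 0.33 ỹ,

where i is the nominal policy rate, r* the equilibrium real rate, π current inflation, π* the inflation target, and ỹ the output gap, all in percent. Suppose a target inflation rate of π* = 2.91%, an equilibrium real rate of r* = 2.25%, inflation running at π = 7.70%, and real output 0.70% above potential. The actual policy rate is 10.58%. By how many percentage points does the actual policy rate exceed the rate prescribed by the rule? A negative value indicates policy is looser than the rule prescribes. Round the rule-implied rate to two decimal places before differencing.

-2.00 pp

Output 0.70% above potential → ỹ = 0.70.
i = 2.25 + 7.70 + 0.5 × (7.70 − 2.91) + 0.33 × 0.70
   = 2.25 + 7.7 + 2.395 + 0.231 = 12.58
Deviation = 10.58 − 12.58 = -2.00 pp.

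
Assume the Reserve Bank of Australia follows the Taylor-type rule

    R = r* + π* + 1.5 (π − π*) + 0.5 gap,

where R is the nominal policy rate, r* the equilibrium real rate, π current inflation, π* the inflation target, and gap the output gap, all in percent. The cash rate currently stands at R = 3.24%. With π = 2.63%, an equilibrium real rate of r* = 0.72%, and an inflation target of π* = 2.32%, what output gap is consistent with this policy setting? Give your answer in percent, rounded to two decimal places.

0.5 gap = 3.24 − 0.72 − 2.32 − 1.5 × (2.63 − 2.32) = -0.265
gap = -0.265 / 0.5 = -0.53

-0.53%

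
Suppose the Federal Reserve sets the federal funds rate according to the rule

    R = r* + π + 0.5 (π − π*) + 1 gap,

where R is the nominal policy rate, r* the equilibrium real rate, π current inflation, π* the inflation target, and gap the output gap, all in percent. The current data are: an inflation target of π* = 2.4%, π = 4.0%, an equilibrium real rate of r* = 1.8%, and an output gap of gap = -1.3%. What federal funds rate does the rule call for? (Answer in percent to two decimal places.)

5.30%

R = 1.8 + 4.0 + 0.5 × (4.0 − 2.4) + 1 × (-1.3)
   = 1.8 + 4 + 0.8 − 1.3 = 5.30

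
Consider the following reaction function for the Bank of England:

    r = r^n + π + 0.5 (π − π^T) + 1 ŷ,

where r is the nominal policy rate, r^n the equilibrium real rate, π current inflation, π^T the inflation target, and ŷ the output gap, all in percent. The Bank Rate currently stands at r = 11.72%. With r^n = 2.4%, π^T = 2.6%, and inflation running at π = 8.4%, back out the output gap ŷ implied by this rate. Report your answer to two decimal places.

-1.98%

1 ŷ = 11.72 − 2.4 − 8.4 − 0.5 × (8.4 − 2.6) = -1.98
ŷ = -1.98 / 1 = -1.98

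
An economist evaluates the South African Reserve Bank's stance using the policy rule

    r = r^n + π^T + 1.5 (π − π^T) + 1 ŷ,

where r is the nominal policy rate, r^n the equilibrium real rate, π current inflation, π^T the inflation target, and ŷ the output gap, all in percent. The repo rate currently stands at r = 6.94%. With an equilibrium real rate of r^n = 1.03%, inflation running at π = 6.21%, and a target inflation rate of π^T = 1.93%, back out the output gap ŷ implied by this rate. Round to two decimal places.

-2.44%

1 ŷ = 6.94 − 1.03 − 1.93 − 1.5 × (6.21 − 1.93) = -2.44
ŷ = -2.44 / 1 = -2.44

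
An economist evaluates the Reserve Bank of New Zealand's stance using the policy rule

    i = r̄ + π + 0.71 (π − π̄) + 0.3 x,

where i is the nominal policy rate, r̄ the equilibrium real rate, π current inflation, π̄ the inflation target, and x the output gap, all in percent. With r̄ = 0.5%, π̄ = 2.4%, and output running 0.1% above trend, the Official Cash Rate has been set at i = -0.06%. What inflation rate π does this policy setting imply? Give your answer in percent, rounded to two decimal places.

0.65%

Output 0.1% above potential → x = 0.1.
Collecting π: i = r̄ + (1 + 0.71) π − 0.71 π̄ + 0.3 x
1.71 π = -0.06 − 0.5 + 0.71 × 2.4 − 0.3 × 0.1 = 1.114
π = 1.114 / 1.71 = 0.65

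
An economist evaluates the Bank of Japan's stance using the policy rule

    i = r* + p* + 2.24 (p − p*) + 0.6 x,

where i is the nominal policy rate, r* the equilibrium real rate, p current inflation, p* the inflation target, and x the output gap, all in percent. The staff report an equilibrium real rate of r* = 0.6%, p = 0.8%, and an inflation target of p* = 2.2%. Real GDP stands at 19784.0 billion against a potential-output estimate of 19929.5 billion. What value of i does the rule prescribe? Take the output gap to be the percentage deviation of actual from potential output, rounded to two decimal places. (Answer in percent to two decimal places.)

-0.77%

Output gap = 100 × (19784.0 − 19929.5) / 19929.5 = -0.73%.
i = 0.60 + 2.20 + 2.24 × (0.80 − 2.20) + 0.6 × (-0.73)
   = 0.60 + 2.2 − 3.136 − 0.438 = -0.77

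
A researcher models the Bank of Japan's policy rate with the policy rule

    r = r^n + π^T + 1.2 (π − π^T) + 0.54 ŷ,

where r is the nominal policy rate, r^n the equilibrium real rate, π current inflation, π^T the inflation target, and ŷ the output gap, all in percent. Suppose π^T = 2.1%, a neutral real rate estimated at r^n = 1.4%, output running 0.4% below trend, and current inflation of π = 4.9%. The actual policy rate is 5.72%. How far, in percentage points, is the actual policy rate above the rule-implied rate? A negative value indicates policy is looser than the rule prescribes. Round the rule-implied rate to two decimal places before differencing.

-0.92 pp

Output 0.4% below potential → ŷ = -0.4.
r = 1.4 + 2.1 + 1.2 × (4.9 − 2.1) + 0.54 × (-0.4)
   = 1.4 + 2.1 + 3.36 − 0.216 = 6.64
Deviation = 5.72 − 6.64 = -0.92 pp.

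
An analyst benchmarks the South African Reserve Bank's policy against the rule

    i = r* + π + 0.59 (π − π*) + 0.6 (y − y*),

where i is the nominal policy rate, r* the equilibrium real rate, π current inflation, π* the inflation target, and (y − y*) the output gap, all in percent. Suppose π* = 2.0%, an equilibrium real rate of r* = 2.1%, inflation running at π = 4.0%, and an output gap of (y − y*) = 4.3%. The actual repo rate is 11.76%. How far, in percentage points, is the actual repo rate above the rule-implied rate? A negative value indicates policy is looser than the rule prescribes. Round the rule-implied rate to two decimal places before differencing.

1.90 pp

i = 2.1 + 4.0 + 0.59 × (4.0 − 2.0) + 0.6 × 4.3
   = 2.1 + 4 + 1.18 + 2.58 = 9.86
Deviation = 11.76 − 9.86 = 1.90 pp.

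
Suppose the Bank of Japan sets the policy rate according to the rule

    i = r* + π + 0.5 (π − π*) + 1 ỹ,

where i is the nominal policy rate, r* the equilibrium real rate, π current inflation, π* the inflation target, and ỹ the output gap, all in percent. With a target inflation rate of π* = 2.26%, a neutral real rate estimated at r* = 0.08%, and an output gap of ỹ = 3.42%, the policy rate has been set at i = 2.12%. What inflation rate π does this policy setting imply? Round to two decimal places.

-0.17%

Collecting π: i = r* + (1 + 0.5) π − 0.5 π* + 1 ỹ
1.5 π = 2.12 − 0.08 + 0.5 × 2.26 − 1 × 3.42 = -0.25
π = -0.25 / 1.5 = -0.17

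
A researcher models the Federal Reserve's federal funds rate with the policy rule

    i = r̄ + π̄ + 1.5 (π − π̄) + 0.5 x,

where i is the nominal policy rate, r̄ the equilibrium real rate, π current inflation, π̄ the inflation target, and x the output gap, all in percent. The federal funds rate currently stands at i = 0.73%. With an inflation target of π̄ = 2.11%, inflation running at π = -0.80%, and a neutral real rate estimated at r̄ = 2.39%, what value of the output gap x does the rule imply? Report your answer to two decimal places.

0.5 x = 0.73 − 2.39 − 2.11 − 1.5 × ((-0.80) − 2.11) = 0.595
x = 0.595 / 0.5 = 1.19

1.19%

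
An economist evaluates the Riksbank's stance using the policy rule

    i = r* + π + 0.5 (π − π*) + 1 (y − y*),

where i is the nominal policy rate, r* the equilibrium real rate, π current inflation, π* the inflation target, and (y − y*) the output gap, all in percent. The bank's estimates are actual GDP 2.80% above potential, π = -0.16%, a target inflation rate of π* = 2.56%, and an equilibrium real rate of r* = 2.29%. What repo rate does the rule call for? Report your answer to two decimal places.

3.57%

Output 2.80% above potential → (y − y*) = 2.80.
i = 2.29 + (-0.16) + 0.5 × (-0.16 − 2.56) + 1 × 2.80
   = 2.29 − 0.16 − 1.36 + 2.8 = 3.57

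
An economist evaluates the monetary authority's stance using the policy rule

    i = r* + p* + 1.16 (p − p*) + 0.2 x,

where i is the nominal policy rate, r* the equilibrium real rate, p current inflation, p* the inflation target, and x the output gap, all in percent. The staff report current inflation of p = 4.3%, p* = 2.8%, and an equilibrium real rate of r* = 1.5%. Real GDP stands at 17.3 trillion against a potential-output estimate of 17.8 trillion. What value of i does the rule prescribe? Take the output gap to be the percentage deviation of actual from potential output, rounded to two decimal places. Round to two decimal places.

Output gap = 100 × (17.3 − 17.8) / 17.8 = -2.81%.
i = 1.50 + 2.80 + 1.16 × (4.30 − 2.80) + 0.2 × (-2.81)
   = 1.50 + 2.8 + 1.74 − 0.562 = 5.48

5.48%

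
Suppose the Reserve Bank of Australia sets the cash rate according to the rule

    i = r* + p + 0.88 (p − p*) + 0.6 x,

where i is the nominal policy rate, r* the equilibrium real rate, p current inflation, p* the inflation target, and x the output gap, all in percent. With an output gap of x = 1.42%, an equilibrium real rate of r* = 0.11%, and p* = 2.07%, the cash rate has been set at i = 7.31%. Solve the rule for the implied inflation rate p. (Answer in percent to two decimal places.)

4.35%

Collecting p: i = r* + (1 + 0.88) p − 0.88 p* + 0.6 x
1.88 p = 7.31 − 0.11 + 0.88 × 2.07 − 0.6 × 1.42 = 8.1696
p = 8.1696 / 1.88 = 4.35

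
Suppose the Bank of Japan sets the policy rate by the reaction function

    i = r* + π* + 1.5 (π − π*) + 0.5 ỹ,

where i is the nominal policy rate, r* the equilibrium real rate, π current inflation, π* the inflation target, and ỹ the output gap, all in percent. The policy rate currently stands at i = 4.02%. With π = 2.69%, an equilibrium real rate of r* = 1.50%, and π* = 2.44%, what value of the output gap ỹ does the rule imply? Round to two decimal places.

0.5 ỹ = 4.02 − 1.50 − 2.44 − 1.5 × (2.69 − 2.44) = -0.295
ỹ = -0.295 / 0.5 = -0.59

-0.59%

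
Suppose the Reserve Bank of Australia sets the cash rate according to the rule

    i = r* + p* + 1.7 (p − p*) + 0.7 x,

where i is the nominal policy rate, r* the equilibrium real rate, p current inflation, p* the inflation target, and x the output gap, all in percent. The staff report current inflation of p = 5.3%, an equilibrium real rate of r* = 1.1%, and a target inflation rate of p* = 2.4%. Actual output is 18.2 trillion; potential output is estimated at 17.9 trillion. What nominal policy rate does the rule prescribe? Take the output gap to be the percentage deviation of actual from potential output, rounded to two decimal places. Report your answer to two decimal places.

9.61%

Output gap = 100 × (18.2 − 17.9) / 17.9 = 1.68%.
i = 1.10 + 2.40 + 1.7 × (5.30 − 2.40) + 0.7 × 1.68
   = 1.10 + 2.4 + 4.93 + 1.176 = 9.61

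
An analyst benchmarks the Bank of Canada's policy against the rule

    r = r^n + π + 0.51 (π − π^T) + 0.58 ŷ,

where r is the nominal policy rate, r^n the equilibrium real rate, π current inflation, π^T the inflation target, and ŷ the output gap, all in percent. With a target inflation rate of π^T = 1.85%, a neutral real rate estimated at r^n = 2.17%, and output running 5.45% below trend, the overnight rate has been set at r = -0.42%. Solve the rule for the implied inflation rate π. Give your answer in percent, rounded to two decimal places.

Output 5.45% below potential → ŷ = -5.45.
Collecting π: r = r^n + (1 + 0.51) π − 0.51 π^T + 0.58 ŷ
1.51 π = -0.42 − 2.17 + 0.51 × 1.85 − 0.58 × (-5.45) = 1.5145
π = 1.5145 / 1.51 = 1.00

1.00%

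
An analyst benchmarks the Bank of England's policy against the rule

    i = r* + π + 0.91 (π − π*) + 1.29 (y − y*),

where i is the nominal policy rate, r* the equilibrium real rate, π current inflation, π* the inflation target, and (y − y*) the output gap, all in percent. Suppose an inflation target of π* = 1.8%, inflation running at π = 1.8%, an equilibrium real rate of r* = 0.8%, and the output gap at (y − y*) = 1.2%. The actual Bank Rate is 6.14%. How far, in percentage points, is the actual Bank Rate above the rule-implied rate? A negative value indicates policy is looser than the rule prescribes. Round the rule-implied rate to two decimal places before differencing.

i = 0.8 + 1.8 + 0.91 × (1.8 − 1.8) + 1.29 × 1.2
   = 0.8 + 1.8 + 0 + 1.548 = 4.15
Deviation = 6.14 − 4.15 = 1.99 pp.

1.99 pp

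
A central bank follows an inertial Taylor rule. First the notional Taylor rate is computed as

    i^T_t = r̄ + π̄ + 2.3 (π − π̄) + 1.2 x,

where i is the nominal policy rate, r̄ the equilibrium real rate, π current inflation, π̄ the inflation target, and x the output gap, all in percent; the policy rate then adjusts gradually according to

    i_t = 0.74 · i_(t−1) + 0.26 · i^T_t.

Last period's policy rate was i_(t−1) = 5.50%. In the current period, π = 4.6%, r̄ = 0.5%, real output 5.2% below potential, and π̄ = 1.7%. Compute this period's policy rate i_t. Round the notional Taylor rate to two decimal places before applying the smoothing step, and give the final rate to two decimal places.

Output 5.2% below potential → x = -5.2.
i^T_t = 0.5 + 1.7 + 2.3 × (4.6 − 1.7) + 1.2 × (-5.2)
   = 0.5 + 1.7 + 6.67 − 6.24 = 2.63
i_t = 0.74 × 5.50 + 0.26 × 2.63 = 4.07 + 0.6838 = 4.75

4.75%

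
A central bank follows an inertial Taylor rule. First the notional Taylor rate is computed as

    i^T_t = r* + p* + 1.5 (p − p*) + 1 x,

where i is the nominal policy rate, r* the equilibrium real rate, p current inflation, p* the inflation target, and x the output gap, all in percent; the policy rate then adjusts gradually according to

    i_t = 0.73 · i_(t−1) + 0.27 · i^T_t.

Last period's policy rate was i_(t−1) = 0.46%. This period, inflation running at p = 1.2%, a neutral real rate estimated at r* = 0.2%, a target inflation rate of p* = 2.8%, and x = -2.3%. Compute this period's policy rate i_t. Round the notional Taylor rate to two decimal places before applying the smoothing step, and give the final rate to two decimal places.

i^T_t = 0.2 + 2.8 + 1.5 × (1.2 − 2.8) + 1 × (-2.3)
   = 0.2 + 2.8 − 2.4 − 2.3 = -1.70
i_t = 0.73 × 0.46 + 0.27 × (-1.70) = 0.3358 − 0.459 = -0.12

-0.12%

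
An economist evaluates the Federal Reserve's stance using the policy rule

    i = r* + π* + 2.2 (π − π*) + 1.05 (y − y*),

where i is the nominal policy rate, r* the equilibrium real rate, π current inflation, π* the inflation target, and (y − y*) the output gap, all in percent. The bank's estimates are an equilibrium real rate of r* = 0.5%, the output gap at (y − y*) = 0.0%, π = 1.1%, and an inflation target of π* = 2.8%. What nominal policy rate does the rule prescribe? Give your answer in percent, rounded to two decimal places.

i = 0.5 + 2.8 + 2.2 × (1.1 − 2.8) + 1.05 × 0.0
   = 0.5 + 2.8 − 3.74 + 0 = -0.44

-0.44%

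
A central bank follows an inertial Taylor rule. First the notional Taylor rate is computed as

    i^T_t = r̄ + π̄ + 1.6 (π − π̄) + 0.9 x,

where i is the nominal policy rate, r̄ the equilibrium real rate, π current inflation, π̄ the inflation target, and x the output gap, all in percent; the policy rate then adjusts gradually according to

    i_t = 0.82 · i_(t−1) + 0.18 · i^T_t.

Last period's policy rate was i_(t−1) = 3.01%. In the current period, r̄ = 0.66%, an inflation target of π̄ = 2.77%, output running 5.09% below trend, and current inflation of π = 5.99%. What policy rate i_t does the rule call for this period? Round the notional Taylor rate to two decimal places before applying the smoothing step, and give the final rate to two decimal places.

3.19%

Output 5.09% below potential → x = -5.09.
i^T_t = 0.66 + 2.77 + 1.6 × (5.99 − 2.77) + 0.9 × (-5.09)
   = 0.66 + 2.77 + 5.152 − 4.581 = 4.00
i_t = 0.82 × 3.01 + 0.18 × 4.00 = 2.4682 + 0.72 = 3.19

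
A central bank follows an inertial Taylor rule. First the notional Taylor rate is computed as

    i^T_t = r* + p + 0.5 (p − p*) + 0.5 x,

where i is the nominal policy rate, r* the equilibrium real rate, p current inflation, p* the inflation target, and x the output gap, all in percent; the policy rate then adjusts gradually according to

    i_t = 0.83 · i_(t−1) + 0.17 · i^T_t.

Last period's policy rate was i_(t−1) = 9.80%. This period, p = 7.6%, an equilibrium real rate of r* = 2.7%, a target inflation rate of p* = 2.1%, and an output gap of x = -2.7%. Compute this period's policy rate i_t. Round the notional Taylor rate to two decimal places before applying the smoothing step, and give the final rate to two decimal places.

i^T_t = 2.7 + 7.6 + 0.5 × (7.6 − 2.1) + 0.5 × (-2.7)
   = 2.7 + 7.6 + 2.75 − 1.35 = 11.70
i_t = 0.83 × 9.80 + 0.17 × 11.70 = 8.134 + 1.989 = 10.12

10.12%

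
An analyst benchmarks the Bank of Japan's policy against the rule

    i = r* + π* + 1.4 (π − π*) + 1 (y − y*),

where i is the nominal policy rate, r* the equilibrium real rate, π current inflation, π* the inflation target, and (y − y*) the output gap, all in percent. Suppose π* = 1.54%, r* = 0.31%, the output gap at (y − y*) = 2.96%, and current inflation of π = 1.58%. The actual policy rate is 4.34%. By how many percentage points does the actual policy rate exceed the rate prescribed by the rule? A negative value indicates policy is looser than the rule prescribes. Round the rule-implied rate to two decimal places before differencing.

-0.53 pp

i = 0.31 + 1.54 + 1.4 × (1.58 − 1.54) + 1 × 2.96
   = 0.31 + 1.54 + 0.056 + 2.96 = 4.87
Deviation = 4.34 − 4.87 = -0.53 pp.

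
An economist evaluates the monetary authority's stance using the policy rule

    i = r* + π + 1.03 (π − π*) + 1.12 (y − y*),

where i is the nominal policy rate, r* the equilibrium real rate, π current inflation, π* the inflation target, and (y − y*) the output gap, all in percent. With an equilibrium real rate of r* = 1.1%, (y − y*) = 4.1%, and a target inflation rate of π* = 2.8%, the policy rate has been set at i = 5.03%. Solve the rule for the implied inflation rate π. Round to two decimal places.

1.09%

Collecting π: i = r* + (1 + 1.03) π − 1.03 π* + 1.12 (y − y*)
2.03 π = 5.03 − 1.1 + 1.03 × 2.8 − 1.12 × 4.1 = 2.222
π = 2.222 / 2.03 = 1.09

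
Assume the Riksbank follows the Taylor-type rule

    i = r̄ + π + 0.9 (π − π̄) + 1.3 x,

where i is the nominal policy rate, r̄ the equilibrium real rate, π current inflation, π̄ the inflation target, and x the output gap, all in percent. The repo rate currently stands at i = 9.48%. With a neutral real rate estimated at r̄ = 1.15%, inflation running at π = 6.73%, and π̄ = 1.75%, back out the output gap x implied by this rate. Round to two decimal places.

-2.22%

1.3 x = 9.48 − 1.15 − 6.73 − 0.9 × (6.73 − 1.75) = -2.882
x = -2.882 / 1.3 = -2.22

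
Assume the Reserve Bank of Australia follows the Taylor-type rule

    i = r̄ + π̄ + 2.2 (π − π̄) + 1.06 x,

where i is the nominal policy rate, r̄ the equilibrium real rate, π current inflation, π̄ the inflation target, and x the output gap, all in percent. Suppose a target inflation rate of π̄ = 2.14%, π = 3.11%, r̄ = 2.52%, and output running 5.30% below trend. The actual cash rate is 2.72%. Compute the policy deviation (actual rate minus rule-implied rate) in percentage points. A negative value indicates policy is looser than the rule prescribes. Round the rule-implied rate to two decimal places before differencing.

1.54 pp

Output 5.30% below potential → x = -5.30.
i = 2.52 + 2.14 + 2.2 × (3.11 − 2.14) + 1.06 × (-5.30)
   = 2.52 + 2.14 + 2.134 − 5.618 = 1.18
Deviation = 2.72 − 1.18 = 1.54 pp.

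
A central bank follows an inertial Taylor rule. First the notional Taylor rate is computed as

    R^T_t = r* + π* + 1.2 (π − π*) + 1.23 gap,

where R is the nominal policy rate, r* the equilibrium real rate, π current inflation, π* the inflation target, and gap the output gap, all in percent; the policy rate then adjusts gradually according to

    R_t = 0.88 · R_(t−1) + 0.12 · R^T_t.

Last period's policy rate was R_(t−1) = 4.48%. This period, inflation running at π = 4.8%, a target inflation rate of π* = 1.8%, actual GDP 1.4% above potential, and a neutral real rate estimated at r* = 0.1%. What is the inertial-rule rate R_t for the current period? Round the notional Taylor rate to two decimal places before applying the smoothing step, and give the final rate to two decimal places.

4.81%

Output 1.4% above potential → gap = 1.4.
R^T_t = 0.1 + 1.8 + 1.2 × (4.8 − 1.8) + 1.23 × 1.4
   = 0.1 + 1.8 + 3.6 + 1.722 = 7.22
R_t = 0.88 × 4.48 + 0.12 × 7.22 = 3.9424 + 0.8664 = 4.81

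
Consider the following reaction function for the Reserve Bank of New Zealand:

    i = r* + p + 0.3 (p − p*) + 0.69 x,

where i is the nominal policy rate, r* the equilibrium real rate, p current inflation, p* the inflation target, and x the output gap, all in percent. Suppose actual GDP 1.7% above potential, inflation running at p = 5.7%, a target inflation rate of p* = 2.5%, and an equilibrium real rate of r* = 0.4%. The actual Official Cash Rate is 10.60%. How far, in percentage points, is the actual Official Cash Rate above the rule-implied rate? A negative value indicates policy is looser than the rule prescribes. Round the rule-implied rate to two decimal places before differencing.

2.37 pp

Output 1.7% above potential → x = 1.7.
i = 0.4 + 5.7 + 0.3 × (5.7 − 2.5) + 0.69 × 1.7
   = 0.4 + 5.7 + 0.96 + 1.173 = 8.23
Deviation = 10.60 − 8.23 = 2.37 pp.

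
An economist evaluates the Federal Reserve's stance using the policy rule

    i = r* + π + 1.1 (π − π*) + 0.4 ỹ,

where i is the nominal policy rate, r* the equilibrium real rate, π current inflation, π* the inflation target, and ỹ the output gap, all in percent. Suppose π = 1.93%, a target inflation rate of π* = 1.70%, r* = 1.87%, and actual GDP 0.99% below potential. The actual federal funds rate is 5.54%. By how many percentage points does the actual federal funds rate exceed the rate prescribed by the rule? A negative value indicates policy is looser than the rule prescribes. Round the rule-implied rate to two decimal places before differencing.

Output 0.99% below potential → ỹ = -0.99.
i = 1.87 + 1.93 + 1.1 × (1.93 − 1.70) + 0.4 × (-0.99)
   = 1.87 + 1.93 + 0.253 − 0.396 = 3.66
Deviation = 5.54 − 3.66 = 1.88 pp.

1.88 pp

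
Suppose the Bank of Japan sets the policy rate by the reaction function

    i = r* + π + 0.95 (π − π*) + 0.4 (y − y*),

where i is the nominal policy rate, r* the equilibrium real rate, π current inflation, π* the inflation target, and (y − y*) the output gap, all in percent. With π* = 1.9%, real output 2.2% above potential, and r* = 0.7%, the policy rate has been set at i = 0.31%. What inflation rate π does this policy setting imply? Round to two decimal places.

0.27%

Output 2.2% above potential → (y − y*) = 2.2.
Collecting π: i = r* + (1 + 0.95) π − 0.95 π* + 0.4 (y − y*)
1.95 π = 0.31 − 0.7 + 0.95 × 1.9 − 0.4 × 2.2 = 0.535
π = 0.535 / 1.95 = 0.27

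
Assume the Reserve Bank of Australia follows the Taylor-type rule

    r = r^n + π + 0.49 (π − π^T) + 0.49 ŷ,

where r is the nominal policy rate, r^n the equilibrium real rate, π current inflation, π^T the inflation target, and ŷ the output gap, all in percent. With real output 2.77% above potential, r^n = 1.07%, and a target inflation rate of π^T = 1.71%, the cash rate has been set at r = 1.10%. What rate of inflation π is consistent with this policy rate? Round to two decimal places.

Output 2.77% above potential → ŷ = 2.77.
Collecting π: r = r^n + (1 + 0.49) π − 0.49 π^T + 0.49 ŷ
1.49 π = 1.10 − 1.07 + 0.49 × 1.71 − 0.49 × 2.77 = -0.4894
π = -0.4894 / 1.49 = -0.33

-0.33%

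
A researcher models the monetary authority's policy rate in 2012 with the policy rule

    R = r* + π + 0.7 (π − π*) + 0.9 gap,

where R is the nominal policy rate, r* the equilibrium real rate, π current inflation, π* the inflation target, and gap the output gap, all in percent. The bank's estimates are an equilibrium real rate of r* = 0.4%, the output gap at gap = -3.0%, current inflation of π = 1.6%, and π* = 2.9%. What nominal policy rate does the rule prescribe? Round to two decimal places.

-1.61%

R = 0.4 + 1.6 + 0.7 × (1.6 − 2.9) + 0.9 × (-3.0)
   = 0.4 + 1.6 − 0.91 − 2.7 = -1.61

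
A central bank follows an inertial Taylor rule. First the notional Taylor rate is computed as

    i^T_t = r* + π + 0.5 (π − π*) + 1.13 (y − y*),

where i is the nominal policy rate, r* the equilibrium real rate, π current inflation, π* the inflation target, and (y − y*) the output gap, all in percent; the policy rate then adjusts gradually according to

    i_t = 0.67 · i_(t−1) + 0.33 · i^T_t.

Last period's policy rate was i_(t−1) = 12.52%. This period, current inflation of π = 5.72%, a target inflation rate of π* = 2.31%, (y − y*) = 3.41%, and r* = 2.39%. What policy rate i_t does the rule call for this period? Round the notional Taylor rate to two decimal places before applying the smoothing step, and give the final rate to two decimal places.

12.90%

i^T_t = 2.39 + 5.72 + 0.5 × (5.72 − 2.31) + 1.13 × 3.41
   = 2.39 + 5.72 + 1.705 + 3.8533 = 13.67
i_t = 0.67 × 12.52 + 0.33 × 13.67 = 8.3884 + 4.5111 = 12.90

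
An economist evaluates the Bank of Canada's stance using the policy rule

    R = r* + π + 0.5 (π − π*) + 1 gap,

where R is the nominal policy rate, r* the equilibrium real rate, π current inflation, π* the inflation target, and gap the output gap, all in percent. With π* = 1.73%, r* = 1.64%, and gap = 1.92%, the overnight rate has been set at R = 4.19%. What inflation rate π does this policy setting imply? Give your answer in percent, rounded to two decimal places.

Collecting π: R = r* + (1 + 0.5) π − 0.5 π* + 1 gap
1.5 π = 4.19 − 1.64 + 0.5 × 1.73 − 1 × 1.92 = 1.495
π = 1.495 / 1.5 = 1.00

1.00%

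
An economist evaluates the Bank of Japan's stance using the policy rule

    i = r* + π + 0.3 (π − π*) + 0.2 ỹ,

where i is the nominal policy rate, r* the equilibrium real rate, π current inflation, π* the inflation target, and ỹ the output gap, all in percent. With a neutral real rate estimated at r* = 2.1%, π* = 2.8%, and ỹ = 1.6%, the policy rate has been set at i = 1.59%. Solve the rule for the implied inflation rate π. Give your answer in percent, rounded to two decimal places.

0.01%

Collecting π: i = r* + (1 + 0.3) π − 0.3 π* + 0.2 ỹ
1.3 π = 1.59 − 2.1 + 0.3 × 2.8 − 0.2 × 1.6 = 0.01
π = 0.01 / 1.3 = 0.01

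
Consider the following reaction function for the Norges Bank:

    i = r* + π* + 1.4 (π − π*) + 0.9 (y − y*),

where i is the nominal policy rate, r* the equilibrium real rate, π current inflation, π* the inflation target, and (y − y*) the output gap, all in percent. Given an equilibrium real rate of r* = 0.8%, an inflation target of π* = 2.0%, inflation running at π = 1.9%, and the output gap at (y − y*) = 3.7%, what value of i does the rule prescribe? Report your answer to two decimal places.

5.99%

i = 0.8 + 2.0 + 1.4 × (1.9 − 2.0) + 0.9 × 3.7
   = 0.8 + 2 − 0.14 + 3.33 = 5.99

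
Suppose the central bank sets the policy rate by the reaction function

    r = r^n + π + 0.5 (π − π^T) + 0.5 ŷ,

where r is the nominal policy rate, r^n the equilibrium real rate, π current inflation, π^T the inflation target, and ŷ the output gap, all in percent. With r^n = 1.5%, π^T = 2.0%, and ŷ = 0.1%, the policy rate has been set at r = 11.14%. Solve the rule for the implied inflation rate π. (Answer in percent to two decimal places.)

Collecting π: r = r^n + (1 + 0.5) π − 0.5 π^T + 0.5 ŷ
1.5 π = 11.14 − 1.5 + 0.5 × 2.0 − 0.5 × 0.1 = 10.59
π = 10.59 / 1.5 = 7.06

7.06%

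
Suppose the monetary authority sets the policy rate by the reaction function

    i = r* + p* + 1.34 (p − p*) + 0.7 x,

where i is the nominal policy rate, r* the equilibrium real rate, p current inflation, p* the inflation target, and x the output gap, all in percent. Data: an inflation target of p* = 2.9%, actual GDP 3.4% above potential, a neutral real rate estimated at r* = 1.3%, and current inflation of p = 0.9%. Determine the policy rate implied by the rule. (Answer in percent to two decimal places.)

Output 3.4% above potential → x = 3.4.
i = 1.3 + 2.9 + 1.34 × (0.9 − 2.9) + 0.7 × 3.4
   = 1.3 + 2.9 − 2.68 + 2.38 = 3.90

3.90%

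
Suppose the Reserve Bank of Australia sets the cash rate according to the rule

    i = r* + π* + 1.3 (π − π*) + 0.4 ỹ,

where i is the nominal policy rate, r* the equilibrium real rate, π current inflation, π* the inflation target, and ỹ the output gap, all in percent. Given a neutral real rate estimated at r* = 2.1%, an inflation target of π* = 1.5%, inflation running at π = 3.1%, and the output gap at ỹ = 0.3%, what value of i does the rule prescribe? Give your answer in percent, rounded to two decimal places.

5.80%

i = 2.1 + 1.5 + 1.3 × (3.1 − 1.5) + 0.4 × 0.3
   = 2.1 + 1.5 + 2.08 + 0.12 = 5.80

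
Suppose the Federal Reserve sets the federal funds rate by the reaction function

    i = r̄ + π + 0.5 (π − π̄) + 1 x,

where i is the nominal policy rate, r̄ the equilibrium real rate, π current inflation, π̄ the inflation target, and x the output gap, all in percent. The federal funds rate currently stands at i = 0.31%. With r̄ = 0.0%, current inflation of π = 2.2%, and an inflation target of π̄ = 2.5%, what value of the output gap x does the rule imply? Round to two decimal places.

-1.74%

1 x = 0.31 − 0.0 − 2.2 − 0.5 × (2.2 − 2.5) = -1.74
x = -1.74 / 1 = -1.74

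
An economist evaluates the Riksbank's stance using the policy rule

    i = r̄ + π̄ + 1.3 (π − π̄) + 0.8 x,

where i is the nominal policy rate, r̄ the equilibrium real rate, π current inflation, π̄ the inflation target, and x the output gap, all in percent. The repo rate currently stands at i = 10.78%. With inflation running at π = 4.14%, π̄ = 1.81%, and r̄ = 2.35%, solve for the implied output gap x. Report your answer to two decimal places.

4.49%

0.8 x = 10.78 − 2.35 − 1.81 − 1.3 × (4.14 − 1.81) = 3.591
x = 3.591 / 0.8 = 4.49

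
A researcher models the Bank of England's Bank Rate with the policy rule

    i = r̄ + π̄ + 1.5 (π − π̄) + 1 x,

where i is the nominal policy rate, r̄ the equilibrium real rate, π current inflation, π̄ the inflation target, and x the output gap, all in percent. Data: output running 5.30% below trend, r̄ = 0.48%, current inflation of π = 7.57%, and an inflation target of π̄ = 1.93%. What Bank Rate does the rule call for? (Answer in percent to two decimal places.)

5.57%

Output 5.30% below potential → x = -5.30.
i = 0.48 + 1.93 + 1.5 × (7.57 − 1.93) + 1 × (-5.30)
   = 0.48 + 1.93 + 8.46 − 5.3 = 5.57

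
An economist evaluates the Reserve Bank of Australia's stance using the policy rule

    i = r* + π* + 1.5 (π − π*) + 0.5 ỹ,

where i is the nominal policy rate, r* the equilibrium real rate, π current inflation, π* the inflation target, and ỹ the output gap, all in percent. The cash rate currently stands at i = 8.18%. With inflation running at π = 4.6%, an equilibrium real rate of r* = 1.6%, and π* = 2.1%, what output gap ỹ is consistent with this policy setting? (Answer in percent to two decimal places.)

1.46%

0.5 ỹ = 8.18 − 1.6 − 2.1 − 1.5 × (4.6 − 2.1) = 0.73
ỹ = 0.73 / 0.5 = 1.46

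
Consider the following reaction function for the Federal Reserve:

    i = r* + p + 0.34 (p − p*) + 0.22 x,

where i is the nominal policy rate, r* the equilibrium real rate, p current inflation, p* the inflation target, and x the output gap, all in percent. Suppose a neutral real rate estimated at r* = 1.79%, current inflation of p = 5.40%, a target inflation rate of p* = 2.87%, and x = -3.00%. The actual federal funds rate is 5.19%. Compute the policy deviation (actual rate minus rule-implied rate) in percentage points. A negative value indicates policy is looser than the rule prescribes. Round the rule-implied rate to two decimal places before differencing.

i = 1.79 + 5.40 + 0.34 × (5.40 − 2.87) + 0.22 × (-3.00)
   = 1.79 + 5.4 + 0.8602 − 0.66 = 7.39
Deviation = 5.19 − 7.39 = -2.20 pp.

-2.20 pp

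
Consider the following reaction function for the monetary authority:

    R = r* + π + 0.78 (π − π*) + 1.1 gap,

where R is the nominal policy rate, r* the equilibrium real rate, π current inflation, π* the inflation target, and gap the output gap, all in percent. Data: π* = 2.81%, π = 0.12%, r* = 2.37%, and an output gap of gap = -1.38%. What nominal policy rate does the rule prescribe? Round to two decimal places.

-1.13%

R = 2.37 + 0.12 + 0.78 × (0.12 − 2.81) + 1.1 × (-1.38)
   = 2.37 + 0.12 − 2.0982 − 1.518 = -1.13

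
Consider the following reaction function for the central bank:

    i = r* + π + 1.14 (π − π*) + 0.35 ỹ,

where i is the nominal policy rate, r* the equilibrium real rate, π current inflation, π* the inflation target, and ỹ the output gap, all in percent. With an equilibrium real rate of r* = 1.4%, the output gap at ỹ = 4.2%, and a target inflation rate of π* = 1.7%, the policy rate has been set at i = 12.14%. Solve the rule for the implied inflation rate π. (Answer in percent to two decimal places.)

Collecting π: i = r* + (1 + 1.14) π − 1.14 π* + 0.35 ỹ
2.14 π = 12.14 − 1.4 + 1.14 × 1.7 − 0.35 × 4.2 = 11.208
π = 11.208 / 2.14 = 5.24

5.24%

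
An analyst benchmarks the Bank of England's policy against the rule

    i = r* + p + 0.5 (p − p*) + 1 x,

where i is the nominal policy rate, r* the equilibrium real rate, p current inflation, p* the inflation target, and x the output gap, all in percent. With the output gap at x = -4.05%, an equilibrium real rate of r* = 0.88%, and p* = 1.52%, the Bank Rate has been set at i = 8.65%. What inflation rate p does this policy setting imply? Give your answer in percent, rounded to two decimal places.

Collecting p: i = r* + (1 + 0.5) p − 0.5 p* + 1 x
1.5 p = 8.65 − 0.88 + 0.5 × 1.52 − 1 × (-4.05) = 12.58
p = 12.58 / 1.5 = 8.39

8.39%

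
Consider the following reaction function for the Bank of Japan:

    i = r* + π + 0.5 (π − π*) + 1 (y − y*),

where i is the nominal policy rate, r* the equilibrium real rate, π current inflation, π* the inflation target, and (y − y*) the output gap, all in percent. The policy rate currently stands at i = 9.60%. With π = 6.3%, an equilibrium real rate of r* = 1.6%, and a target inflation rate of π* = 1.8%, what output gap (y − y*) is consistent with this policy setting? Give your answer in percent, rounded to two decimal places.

-0.55%

1 (y − y*) = 9.60 − 1.6 − 6.3 − 0.5 × (6.3 − 1.8) = -0.55
(y − y*) = -0.55 / 1 = -0.55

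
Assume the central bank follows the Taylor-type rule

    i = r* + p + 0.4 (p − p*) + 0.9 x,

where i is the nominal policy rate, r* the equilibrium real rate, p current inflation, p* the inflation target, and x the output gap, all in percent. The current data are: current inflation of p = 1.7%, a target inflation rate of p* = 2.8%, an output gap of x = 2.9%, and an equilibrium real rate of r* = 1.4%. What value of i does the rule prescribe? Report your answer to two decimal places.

5.27%

i = 1.4 + 1.7 + 0.4 × (1.7 − 2.8) + 0.9 × 2.9
   = 1.4 + 1.7 − 0.44 + 2.61 = 5.27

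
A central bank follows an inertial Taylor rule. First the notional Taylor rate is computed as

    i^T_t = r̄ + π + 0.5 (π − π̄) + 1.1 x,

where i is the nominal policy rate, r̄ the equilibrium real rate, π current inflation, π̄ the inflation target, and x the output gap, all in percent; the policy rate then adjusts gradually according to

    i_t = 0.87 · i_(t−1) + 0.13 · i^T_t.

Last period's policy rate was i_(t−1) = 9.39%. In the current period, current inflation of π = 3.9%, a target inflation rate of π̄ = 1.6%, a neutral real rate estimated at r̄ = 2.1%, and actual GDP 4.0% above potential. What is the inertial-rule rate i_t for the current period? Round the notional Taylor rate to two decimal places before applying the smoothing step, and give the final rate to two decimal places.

9.67%

Output 4.0% above potential → x = 4.0.
i^T_t = 2.1 + 3.9 + 0.5 × (3.9 − 1.6) + 1.1 × 4.0
   = 2.1 + 3.9 + 1.15 + 4.4 = 11.55
i_t = 0.87 × 9.39 + 0.13 × 11.55 = 8.1693 + 1.5015 = 9.67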